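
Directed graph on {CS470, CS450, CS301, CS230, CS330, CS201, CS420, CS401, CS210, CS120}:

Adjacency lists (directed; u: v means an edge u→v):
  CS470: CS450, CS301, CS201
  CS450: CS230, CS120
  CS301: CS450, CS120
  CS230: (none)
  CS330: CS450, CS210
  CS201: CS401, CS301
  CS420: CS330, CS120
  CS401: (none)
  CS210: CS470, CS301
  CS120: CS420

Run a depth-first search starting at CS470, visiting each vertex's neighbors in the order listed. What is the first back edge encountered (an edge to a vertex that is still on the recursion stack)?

CS330->CS450

DFS from CS470 (visiting each vertex's neighbors in the order listed); mark gray on enter, black on exit:
CS470 gray
  CS450 gray
    CS230 gray
    CS230 black
    CS120 gray
      CS420 gray
        CS330 gray
          CS330→CS450: CS450 is gray → back edge
First back edge: CS330 → CS450.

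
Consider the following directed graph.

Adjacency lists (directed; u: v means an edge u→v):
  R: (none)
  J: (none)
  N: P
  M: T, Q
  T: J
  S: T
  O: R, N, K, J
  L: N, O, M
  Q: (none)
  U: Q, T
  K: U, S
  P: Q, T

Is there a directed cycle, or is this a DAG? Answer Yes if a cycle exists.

DFS with white/gray/black marking, starting from R:
R gray
R black
J gray
J black
N gray
  P gray
    Q gray
    Q black
    T gray
      T→J: J black — skip
    T black
  P black
N black
M gray
  M→T: T black — skip
  M→Q: Q black — skip
M black
S gray
  S→T: T black — skip
S black
O gray
  O→R: R black — skip
  O→N: N black — skip
  K gray
    U gray
      U→Q: Q black — skip
      U→T: T black — skip
    U black
    K→S: S black — skip
  K black
  O→J: J black — skip
O black
L gray
  L→N: N black — skip
  L→O: O black — skip
  L→M: M black — skip
L black
Every edge goes to a white or black vertex — no back edge, so the graph is acyclic.

No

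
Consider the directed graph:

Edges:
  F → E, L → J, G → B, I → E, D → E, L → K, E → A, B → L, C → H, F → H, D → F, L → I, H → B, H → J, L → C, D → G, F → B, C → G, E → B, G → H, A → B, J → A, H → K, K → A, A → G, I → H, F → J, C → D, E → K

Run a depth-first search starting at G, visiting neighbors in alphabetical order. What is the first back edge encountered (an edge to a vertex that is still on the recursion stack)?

DFS from G (visiting neighbors in alphabetical order); mark gray on enter, black on exit:
G gray
  B gray
    L gray
      C gray
        D gray
          E gray
            A gray
              A→B: B is gray → back edge
First back edge: A → B.

A→B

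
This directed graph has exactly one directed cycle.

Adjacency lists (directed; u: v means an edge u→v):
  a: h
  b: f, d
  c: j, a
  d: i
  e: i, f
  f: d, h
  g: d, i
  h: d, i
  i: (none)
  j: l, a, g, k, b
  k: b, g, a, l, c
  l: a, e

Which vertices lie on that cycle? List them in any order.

DFS with gray/black marking from j:
j gray
  l gray
    a gray
      h gray
        d gray
          i gray
          i black
        d black
        h→i: i black — skip
      h black
    a black
    e gray
      e→i: i black — skip
      f gray
        f→d: d black — skip
        f→h: h black — skip
      f black
    e black
  l black
  j→a: a black — skip
  g gray
    g→d: d black — skip
    g→i: i black — skip
  g black
  k gray
    b gray
      b→f: f black — skip
      b→d: d black — skip
    b black
    k→g: g black — skip
    k→a: a black — skip
    k→l: l black — skip
    c gray
      c→j: j is gray → back edge
Back edge closes the cycle j → k → c → j; its vertices are {c, j, k}.

c, j, k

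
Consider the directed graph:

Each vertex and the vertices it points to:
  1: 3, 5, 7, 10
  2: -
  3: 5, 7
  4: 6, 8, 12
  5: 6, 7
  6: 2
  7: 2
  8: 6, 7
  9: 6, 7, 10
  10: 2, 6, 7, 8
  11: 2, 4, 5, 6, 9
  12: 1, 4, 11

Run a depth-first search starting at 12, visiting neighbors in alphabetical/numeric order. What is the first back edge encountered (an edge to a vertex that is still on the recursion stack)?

4->12

DFS from 12 (visiting neighbors in alphabetical/numeric order); mark gray on enter, black on exit:
12 gray
  1 gray
    3 gray
      5 gray
        6 gray
          2 gray
          2 black
        6 black
        7 gray
          7→2: 2 black — skip
        7 black
      5 black
      3→7: 7 black — skip
    3 black
    1→5: 5 black — skip
    1→7: 7 black — skip
    10 gray
      10→2: 2 black — skip
      10→6: 6 black — skip
      10→7: 7 black — skip
      8 gray
        8→6: 6 black — skip
        8→7: 7 black — skip
      8 black
    10 black
  1 black
  4 gray
    4→6: 6 black — skip
    4→8: 8 black — skip
    4→12: 12 is gray → back edge
First back edge: 4 → 12.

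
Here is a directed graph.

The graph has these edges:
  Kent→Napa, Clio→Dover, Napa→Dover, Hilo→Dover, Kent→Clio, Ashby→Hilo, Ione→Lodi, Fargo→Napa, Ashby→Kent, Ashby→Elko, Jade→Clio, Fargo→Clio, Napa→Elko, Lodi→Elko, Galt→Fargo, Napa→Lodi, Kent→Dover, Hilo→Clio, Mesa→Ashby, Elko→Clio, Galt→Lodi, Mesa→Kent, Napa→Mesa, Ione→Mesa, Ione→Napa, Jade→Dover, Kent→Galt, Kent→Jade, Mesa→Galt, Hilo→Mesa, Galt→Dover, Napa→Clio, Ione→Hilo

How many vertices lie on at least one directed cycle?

A vertex is on a directed cycle iff it belongs to a strongly connected component of size ≥ 2 (or has a self-loop).
The vertices on cycles are {Galt, Hilo, Kent, Mesa, Napa, Ashby, Fargo} — 7 in total.

7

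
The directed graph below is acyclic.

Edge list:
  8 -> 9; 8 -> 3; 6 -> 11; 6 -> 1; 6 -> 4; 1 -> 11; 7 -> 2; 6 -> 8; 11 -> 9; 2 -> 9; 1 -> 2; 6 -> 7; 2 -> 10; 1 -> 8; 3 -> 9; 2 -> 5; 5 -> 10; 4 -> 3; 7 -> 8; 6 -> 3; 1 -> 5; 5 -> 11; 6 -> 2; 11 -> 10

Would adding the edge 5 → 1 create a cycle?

Yes

Adding 5→1 creates a cycle iff 1 can already reach 5.
Path from 1: 1 → 5.
So 1 → … → 5 → 1 is a cycle.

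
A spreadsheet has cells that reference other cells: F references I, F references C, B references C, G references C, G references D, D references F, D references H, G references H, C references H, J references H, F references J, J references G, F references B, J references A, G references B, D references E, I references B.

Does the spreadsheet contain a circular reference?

Yes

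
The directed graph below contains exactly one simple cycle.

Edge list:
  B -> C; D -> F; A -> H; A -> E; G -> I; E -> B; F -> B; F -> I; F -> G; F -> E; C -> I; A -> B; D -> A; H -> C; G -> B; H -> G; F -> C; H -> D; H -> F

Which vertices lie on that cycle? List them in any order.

A, D, H

DFS with gray/black marking from A:
A gray
  H gray
    F gray
      E gray
        B gray
          C gray
            I gray
            I black
          C black
        B black
      E black
      F→C: C black — skip
      F→I: I black — skip
      G gray
        G→B: B black — skip
        G→I: I black — skip
      G black
      F→B: B black — skip
    F black
    D gray
      D→A: A is gray → back edge
Back edge closes the cycle A → H → D → A; its vertices are {A, D, H}.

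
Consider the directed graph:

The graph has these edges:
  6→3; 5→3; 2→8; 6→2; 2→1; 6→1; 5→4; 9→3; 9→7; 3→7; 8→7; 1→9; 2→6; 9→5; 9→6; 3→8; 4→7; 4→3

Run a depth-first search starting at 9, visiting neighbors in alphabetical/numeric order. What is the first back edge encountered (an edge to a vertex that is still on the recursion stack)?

DFS from 9 (visiting neighbors in alphabetical/numeric order); mark gray on enter, black on exit:
9 gray
  3 gray
    7 gray
    7 black
    8 gray
      8→7: 7 black — skip
    8 black
  3 black
  5 gray
    5→3: 3 black — skip
    4 gray
      4→3: 3 black — skip
      4→7: 7 black — skip
    4 black
  5 black
  6 gray
    1 gray
      1→9: 9 is gray → back edge
First back edge: 1 → 9.

1→9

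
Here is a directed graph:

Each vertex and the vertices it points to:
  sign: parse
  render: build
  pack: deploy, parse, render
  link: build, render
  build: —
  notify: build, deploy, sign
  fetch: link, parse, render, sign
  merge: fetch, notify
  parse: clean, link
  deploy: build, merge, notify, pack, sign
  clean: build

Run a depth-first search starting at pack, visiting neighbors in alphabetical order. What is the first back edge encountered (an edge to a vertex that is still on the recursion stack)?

DFS from pack (visiting neighbors in alphabetical order); mark gray on enter, black on exit:
pack gray
  deploy gray
    build gray
    build black
    merge gray
      fetch gray
        link gray
          link→build: build black — skip
          render gray
            render→build: build black — skip
          render black
        link black
        parse gray
          clean gray
            clean→build: build black — skip
          clean black
          parse→link: link black — skip
        parse black
        fetch→render: render black — skip
        sign gray
          sign→parse: parse black — skip
        sign black
      fetch black
      notify gray
        notify→build: build black — skip
        notify→deploy: deploy is gray → back edge
First back edge: notify → deploy.

notify->deploy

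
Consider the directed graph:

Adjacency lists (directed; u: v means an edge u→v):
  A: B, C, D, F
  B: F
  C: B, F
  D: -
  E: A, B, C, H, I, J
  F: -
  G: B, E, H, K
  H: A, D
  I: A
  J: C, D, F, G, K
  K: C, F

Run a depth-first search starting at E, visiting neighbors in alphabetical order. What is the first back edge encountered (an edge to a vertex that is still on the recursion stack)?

G→E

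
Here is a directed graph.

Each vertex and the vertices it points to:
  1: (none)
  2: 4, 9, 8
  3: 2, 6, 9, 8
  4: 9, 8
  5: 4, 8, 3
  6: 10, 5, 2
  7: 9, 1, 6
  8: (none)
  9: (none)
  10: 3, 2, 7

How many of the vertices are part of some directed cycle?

A vertex is on a directed cycle iff it belongs to a strongly connected component of size ≥ 2 (or has a self-loop).
The vertices on cycles are {3, 5, 6, 7, 10} — 5 in total.

5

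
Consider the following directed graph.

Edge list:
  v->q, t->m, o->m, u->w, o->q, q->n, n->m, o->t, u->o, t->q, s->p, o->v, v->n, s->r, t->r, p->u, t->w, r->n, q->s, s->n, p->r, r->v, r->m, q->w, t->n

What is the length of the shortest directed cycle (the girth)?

For each vertex v, BFS finds the shortest path from v back to v.
The shortest such closed walk is v → q → s → r → v, length 4.

4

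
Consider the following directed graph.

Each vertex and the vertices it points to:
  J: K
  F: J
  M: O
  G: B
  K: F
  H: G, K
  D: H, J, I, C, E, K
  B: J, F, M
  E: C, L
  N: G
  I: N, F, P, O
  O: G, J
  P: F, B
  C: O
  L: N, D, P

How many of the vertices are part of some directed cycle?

10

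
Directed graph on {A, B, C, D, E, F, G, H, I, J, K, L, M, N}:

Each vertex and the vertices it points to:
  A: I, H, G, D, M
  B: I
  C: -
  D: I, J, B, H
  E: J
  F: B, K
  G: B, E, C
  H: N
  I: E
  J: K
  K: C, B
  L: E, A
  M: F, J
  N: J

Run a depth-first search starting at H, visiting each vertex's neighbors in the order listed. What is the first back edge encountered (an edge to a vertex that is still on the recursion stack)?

E->J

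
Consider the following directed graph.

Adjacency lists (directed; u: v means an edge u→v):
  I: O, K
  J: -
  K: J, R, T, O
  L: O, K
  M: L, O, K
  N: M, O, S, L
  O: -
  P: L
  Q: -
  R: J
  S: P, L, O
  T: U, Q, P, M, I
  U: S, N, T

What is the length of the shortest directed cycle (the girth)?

For each vertex v, BFS finds the shortest path from v back to v.
The shortest such closed walk is U → T → U, length 2.

2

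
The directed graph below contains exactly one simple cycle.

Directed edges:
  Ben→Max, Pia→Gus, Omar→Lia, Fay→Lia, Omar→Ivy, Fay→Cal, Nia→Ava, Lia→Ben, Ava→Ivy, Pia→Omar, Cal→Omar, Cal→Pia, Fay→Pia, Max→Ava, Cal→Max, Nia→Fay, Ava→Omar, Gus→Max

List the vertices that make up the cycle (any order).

Ava, Ben, Lia, Max, Omar

DFS with gray/black marking from Lia:
Lia gray
  Ben gray
    Max gray
      Ava gray
        Omar gray
          Omar→Lia: Lia is gray → back edge
Back edge closes the cycle Lia → Ben → Max → Ava → Omar → Lia; its vertices are {Ava, Ben, Lia, Max, Omar}.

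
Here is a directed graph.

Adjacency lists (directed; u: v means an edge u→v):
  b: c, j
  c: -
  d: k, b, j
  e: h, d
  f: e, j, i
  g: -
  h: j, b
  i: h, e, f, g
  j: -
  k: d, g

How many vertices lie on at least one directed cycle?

A vertex is on a directed cycle iff it belongs to a strongly connected component of size ≥ 2 (or has a self-loop).
The vertices on cycles are {d, f, i, k} — 4 in total.

4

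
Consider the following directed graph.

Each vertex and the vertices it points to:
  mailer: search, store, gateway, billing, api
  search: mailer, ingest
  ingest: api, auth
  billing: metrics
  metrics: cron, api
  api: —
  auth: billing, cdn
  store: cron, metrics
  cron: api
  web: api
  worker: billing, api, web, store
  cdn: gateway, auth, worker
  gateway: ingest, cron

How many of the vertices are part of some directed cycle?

6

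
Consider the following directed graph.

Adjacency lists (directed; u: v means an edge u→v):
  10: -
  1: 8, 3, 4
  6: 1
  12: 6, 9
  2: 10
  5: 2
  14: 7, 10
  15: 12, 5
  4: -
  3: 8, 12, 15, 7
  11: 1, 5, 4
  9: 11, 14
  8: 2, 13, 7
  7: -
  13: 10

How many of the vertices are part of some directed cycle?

7

A vertex is on a directed cycle iff it belongs to a strongly connected component of size ≥ 2 (or has a self-loop).
The vertices on cycles are {1, 3, 6, 9, 11, 12, 15} — 7 in total.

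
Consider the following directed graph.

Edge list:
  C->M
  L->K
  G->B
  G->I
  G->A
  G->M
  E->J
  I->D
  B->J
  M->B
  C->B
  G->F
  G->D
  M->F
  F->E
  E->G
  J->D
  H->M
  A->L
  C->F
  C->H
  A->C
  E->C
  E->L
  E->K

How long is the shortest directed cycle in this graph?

3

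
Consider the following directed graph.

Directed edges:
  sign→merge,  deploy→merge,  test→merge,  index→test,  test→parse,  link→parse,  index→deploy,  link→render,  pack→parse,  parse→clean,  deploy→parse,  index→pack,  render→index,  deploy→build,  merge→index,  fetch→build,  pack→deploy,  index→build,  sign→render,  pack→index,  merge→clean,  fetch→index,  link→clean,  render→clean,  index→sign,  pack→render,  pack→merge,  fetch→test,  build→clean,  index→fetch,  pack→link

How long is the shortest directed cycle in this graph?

For each vertex v, BFS finds the shortest path from v back to v.
The shortest such closed walk is index → fetch → index, length 2.

2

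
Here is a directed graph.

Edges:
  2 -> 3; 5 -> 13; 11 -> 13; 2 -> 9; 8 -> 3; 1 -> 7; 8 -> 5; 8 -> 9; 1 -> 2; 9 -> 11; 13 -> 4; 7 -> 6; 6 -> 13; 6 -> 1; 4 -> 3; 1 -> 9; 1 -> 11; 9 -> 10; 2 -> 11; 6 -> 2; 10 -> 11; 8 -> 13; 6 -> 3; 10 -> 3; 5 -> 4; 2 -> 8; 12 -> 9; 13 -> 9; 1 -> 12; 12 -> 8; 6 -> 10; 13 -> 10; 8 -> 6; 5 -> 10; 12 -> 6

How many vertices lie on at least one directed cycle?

A vertex is on a directed cycle iff it belongs to a strongly connected component of size ≥ 2 (or has a self-loop).
The vertices on cycles are {1, 2, 6, 7, 8, 9, 10, 11, 12, 13} — 10 in total.

10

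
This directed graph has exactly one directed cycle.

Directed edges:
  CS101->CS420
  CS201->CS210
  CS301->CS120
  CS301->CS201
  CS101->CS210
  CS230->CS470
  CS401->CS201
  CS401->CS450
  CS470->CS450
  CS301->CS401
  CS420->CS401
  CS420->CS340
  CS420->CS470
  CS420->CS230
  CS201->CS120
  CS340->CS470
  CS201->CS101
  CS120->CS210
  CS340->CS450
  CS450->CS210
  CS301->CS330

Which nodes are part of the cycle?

CS101, CS201, CS401, CS420

DFS with gray/black marking from CS401:
CS401 gray
  CS201 gray
    CS101 gray
      CS420 gray
        CS340 gray
          CS470 gray
            CS450 gray
              CS210 gray
              CS210 black
            CS450 black
          CS470 black
          CS340→CS450: CS450 black — skip
        CS340 black
        CS420→CS401: CS401 is gray → back edge
Back edge closes the cycle CS401 → CS201 → CS101 → CS420 → CS401; its vertices are {CS101, CS201, CS401, CS420}.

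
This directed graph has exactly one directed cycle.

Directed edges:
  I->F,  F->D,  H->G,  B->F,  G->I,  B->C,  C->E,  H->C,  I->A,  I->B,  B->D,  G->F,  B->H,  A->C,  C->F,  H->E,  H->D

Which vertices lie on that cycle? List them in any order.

DFS with gray/black marking from I:
I gray
  A gray
    C gray
      E gray
      E black
      F gray
        D gray
        D black
      F black
    C black
  A black
  I→F: F black — skip
  B gray
    H gray
      H→E: E black — skip
      H→C: C black — skip
      G gray
        G→I: I is gray → back edge
Back edge closes the cycle I → B → H → G → I; its vertices are {B, G, H, I}.

B, G, H, I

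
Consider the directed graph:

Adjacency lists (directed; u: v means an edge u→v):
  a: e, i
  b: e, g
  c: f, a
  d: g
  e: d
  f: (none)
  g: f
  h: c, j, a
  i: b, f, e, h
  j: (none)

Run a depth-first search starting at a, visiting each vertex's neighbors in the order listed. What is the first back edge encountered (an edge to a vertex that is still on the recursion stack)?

c→a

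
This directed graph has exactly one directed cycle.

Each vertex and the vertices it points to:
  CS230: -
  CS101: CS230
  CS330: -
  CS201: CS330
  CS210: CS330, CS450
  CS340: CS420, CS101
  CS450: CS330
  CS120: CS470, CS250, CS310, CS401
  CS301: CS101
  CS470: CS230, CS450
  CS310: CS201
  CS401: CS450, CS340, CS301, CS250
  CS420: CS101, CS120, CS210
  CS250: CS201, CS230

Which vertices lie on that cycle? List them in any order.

CS120, CS340, CS401, CS420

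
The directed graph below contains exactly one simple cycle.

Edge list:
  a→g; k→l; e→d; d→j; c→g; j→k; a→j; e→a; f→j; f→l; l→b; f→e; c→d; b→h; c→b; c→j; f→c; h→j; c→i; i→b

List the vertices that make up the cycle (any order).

DFS with gray/black marking from l:
l gray
  b gray
    h gray
      j gray
        k gray
          k→l: l is gray → back edge
Back edge closes the cycle l → b → h → j → k → l; its vertices are {b, h, j, k, l}.

b, h, j, k, l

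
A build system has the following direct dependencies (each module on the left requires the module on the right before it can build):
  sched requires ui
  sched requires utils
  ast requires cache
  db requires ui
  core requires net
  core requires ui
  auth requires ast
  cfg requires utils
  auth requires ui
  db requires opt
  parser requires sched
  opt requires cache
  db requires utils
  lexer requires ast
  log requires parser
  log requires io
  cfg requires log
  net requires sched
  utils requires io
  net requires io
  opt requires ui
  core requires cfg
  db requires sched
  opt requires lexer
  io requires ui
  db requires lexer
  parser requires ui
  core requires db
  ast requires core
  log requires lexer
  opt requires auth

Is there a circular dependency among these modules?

DFS with white/gray/black marking, starting from cfg:
cfg gray
  utils gray
    io gray
      ui gray
      ui black
    io black
  utils black
  log gray
    lexer gray
      ast gray
        core gray
          core→cfg: cfg is gray → back edge
Back edge found, so a cycle exists: cfg → log → lexer → ast → core → cfg.

Yes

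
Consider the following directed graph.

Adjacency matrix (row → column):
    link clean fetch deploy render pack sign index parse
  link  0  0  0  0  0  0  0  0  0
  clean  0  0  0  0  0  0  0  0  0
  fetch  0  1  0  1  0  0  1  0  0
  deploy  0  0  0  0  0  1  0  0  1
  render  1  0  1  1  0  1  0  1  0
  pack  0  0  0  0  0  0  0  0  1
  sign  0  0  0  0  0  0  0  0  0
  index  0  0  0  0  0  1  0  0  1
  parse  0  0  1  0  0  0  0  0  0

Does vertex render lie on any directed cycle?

No

render lies on a cycle iff there is a path from render back to itself.
Exploring from render, it never reaches itself; equivalently, its strongly connected component is a singleton.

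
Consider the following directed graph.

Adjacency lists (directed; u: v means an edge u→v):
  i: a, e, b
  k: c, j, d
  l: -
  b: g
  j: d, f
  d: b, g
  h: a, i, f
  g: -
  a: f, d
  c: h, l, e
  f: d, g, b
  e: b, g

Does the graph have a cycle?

No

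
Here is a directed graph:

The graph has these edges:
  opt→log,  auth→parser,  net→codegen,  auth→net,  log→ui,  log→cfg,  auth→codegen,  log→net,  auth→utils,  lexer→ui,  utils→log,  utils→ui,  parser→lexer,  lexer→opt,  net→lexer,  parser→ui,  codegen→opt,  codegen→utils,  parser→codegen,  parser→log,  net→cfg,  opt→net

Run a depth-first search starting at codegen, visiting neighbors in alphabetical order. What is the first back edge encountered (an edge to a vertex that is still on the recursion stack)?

net→codegen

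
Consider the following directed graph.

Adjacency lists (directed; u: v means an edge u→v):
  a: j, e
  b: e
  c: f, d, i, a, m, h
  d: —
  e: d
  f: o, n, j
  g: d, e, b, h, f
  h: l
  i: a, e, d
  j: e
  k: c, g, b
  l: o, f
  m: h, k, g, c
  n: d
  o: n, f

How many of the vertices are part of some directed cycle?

5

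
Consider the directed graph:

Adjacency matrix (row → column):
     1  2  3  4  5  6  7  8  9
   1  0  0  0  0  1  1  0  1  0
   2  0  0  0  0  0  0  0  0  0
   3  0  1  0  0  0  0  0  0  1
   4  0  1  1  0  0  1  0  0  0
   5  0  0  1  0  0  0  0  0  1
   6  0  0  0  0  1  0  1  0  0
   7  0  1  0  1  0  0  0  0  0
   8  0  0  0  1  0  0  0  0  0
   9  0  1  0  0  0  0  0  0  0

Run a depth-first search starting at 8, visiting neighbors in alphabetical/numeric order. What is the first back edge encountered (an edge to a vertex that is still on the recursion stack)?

7→4

DFS from 8 (visiting neighbors in alphabetical/numeric order); mark gray on enter, black on exit:
8 gray
  4 gray
    2 gray
    2 black
    3 gray
      3→2: 2 black — skip
      9 gray
        9→2: 2 black — skip
      9 black
    3 black
    6 gray
      5 gray
        5→3: 3 black — skip
        5→9: 9 black — skip
      5 black
      7 gray
        7→2: 2 black — skip
        7→4: 4 is gray → back edge
First back edge: 7 → 4.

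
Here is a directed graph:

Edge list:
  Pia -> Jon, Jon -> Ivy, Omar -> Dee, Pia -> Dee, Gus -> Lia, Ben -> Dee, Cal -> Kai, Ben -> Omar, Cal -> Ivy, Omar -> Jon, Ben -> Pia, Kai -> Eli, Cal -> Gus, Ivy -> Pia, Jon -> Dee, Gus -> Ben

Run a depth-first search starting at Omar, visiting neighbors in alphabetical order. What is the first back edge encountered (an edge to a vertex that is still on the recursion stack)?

Pia→Jon

DFS from Omar (visiting neighbors in alphabetical order); mark gray on enter, black on exit:
Omar gray
  Dee gray
  Dee black
  Jon gray
    Jon→Dee: Dee black — skip
    Ivy gray
      Pia gray
        Pia→Dee: Dee black — skip
        Pia→Jon: Jon is gray → back edge
First back edge: Pia → Jon.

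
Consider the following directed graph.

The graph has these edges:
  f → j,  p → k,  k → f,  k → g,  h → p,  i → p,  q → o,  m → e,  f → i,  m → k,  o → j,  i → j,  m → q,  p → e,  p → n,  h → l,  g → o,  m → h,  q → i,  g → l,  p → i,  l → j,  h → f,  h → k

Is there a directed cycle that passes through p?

Yes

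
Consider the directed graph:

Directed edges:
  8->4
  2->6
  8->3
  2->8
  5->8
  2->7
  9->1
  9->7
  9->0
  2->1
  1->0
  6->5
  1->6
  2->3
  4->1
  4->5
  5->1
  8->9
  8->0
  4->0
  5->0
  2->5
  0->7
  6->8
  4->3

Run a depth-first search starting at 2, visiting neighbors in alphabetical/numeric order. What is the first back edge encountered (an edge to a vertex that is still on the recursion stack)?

DFS from 2 (visiting neighbors in alphabetical/numeric order); mark gray on enter, black on exit:
2 gray
  1 gray
    0 gray
      7 gray
      7 black
    0 black
    6 gray
      5 gray
        5→0: 0 black — skip
        5→1: 1 is gray → back edge
First back edge: 5 → 1.

5→1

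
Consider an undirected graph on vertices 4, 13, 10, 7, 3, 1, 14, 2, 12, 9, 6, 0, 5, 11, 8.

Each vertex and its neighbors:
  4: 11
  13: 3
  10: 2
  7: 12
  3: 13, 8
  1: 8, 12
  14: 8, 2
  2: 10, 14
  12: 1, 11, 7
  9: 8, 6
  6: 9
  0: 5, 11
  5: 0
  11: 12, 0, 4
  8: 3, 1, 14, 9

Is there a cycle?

No

DFS, tracking each vertex's parent; an edge to a visited non-parent vertex closes a cycle.
Start from 1:
visit 1 (parent –)
  visit 8 (parent 1)
    visit 3 (parent 8)
      visit 13 (parent 3)
        13–3: parent, skip
      3–8: parent, skip
    8–1: parent, skip
    visit 14 (parent 8)
      14–8: parent, skip
      visit 2 (parent 14)
        visit 10 (parent 2)
          10–2: parent, skip
        2–14: parent, skip
    visit 9 (parent 8)
      9–8: parent, skip
      visit 6 (parent 9)
        6–9: parent, skip
  visit 12 (parent 1)
    12–1: parent, skip
    visit 11 (parent 12)
      11–12: parent, skip
      visit 0 (parent 11)
        visit 5 (parent 0)
          5–0: parent, skip
        0–11: parent, skip
      visit 4 (parent 11)
        4–11: parent, skip
    visit 7 (parent 12)
      7–12: parent, skip
No non-parent visited neighbor found — the graph is a forest.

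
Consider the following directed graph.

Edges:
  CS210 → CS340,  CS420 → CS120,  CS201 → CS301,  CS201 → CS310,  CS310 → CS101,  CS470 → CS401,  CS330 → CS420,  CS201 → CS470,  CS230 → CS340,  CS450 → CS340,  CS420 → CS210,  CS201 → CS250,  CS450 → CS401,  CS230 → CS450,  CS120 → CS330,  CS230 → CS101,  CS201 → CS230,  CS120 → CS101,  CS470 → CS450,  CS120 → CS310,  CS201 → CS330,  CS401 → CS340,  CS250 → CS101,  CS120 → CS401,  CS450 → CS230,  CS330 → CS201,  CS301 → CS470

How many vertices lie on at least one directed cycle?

A vertex is on a directed cycle iff it belongs to a strongly connected component of size ≥ 2 (or has a self-loop).
The vertices on cycles are {CS120, CS201, CS230, CS330, CS420, CS450} — 6 in total.

6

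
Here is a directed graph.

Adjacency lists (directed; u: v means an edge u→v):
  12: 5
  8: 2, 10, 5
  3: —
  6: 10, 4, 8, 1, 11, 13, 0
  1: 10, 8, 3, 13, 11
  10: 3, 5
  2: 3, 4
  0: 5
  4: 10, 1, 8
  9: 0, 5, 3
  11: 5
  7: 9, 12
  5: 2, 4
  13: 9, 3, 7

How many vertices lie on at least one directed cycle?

12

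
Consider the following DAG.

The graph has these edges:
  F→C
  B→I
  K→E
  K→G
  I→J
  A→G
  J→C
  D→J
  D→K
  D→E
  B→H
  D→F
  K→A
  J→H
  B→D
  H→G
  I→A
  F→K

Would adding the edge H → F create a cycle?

No

Adding H→F creates a cycle iff F can already reach H.
Explore from F: no path reaches H. The graph stays acyclic.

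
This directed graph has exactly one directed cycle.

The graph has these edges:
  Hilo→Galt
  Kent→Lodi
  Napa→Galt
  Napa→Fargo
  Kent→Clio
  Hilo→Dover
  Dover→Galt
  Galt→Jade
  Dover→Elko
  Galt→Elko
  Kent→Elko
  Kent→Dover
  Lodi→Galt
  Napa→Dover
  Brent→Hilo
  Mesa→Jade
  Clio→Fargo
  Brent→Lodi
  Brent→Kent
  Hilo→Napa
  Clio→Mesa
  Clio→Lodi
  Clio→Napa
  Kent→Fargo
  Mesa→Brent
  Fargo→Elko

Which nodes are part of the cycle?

Clio, Kent, Mesa, Brent

DFS with gray/black marking from Clio:
Clio gray
  Napa gray
    Dover gray
      Galt gray
        Jade gray
        Jade black
        Elko gray
        Elko black
      Galt black
      Dover→Elko: Elko black — skip
    Dover black
    Fargo gray
      Fargo→Elko: Elko black — skip
    Fargo black
    Napa→Galt: Galt black — skip
  Napa black
  Clio→Fargo: Fargo black — skip
  Mesa gray
    Mesa→Jade: Jade black — skip
    Brent gray
      Kent gray
        Kent→Dover: Dover black — skip
        Kent→Clio: Clio is gray → back edge
Back edge closes the cycle Clio → Mesa → Brent → Kent → Clio; its vertices are {Clio, Kent, Mesa, Brent}.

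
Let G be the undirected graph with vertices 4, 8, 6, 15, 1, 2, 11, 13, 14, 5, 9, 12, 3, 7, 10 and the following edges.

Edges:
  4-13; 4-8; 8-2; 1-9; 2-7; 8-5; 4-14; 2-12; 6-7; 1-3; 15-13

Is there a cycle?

DFS, tracking each vertex's parent; an edge to a visited non-parent vertex closes a cycle.
Start from 11:
visit 11 (parent –)
visit 4 (parent –)
  visit 8 (parent 4)
    8–4: parent, skip
    visit 2 (parent 8)
      visit 12 (parent 2)
        12–2: parent, skip
      2–8: parent, skip
      visit 7 (parent 2)
        7–2: parent, skip
        visit 6 (parent 7)
          6–7: parent, skip
    visit 5 (parent 8)
      5–8: parent, skip
  visit 13 (parent 4)
    13–4: parent, skip
    visit 15 (parent 13)
      15–13: parent, skip
  visit 14 (parent 4)
    14–4: parent, skip
visit 1 (parent –)
  visit 9 (parent 1)
    9–1: parent, skip
  visit 3 (parent 1)
    3–1: parent, skip
visit 10 (parent –)
No non-parent visited neighbor found — the graph is a forest.

No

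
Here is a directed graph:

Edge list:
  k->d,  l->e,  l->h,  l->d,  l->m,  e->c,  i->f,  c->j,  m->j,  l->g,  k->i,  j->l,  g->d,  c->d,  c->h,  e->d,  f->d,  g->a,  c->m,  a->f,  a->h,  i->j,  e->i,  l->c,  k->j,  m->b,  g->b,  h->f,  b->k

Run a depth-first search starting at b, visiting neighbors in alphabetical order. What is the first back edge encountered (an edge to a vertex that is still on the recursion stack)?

c→j

DFS from b (visiting neighbors in alphabetical order); mark gray on enter, black on exit:
b gray
  k gray
    d gray
    d black
    i gray
      f gray
        f→d: d black — skip
      f black
      j gray
        l gray
          c gray
            c→d: d black — skip
            h gray
              h→f: f black — skip
            h black
            c→j: j is gray → back edge
First back edge: c → j.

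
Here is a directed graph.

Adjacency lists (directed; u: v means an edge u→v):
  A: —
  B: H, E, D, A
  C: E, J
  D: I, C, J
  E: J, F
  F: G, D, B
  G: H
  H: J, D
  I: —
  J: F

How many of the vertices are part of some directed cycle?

8

A vertex is on a directed cycle iff it belongs to a strongly connected component of size ≥ 2 (or has a self-loop).
The vertices on cycles are {B, C, D, E, F, G, H, J} — 8 in total.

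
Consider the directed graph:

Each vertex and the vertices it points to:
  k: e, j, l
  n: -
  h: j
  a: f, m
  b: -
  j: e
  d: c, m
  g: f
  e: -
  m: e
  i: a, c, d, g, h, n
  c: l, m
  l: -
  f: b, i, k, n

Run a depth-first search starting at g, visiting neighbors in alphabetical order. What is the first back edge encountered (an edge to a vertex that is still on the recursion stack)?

DFS from g (visiting neighbors in alphabetical order); mark gray on enter, black on exit:
g gray
  f gray
    b gray
    b black
    i gray
      a gray
        a→f: f is gray → back edge
First back edge: a → f.

a→f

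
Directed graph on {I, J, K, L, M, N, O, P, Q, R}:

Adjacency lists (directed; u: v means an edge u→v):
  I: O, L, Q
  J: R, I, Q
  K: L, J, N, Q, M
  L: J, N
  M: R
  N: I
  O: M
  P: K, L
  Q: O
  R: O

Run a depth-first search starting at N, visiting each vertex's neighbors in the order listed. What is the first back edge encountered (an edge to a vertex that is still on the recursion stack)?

R->O

DFS from N (visiting each vertex's neighbors in the order listed); mark gray on enter, black on exit:
N gray
  I gray
    O gray
      M gray
        R gray
          R→O: O is gray → back edge
First back edge: R → O.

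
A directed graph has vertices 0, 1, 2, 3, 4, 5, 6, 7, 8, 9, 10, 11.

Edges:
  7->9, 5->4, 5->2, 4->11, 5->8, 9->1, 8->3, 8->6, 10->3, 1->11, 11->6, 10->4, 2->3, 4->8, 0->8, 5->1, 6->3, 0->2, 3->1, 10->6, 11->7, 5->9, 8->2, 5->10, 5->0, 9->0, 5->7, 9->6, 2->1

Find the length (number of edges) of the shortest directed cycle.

4

For each vertex v, BFS finds the shortest path from v back to v.
The shortest such closed walk is 7 → 9 → 1 → 11 → 7, length 4.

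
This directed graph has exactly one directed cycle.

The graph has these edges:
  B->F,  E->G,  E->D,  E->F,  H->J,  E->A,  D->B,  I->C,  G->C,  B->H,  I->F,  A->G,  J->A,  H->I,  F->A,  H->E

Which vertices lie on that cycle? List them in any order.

DFS with gray/black marking from H:
H gray
  I gray
    C gray
    C black
    F gray
      A gray
        G gray
          G→C: C black — skip
        G black
      A black
    F black
  I black
  J gray
    J→A: A black — skip
  J black
  E gray
    E→F: F black — skip
    E→A: A black — skip
    D gray
      B gray
        B→H: H is gray → back edge
Back edge closes the cycle H → E → D → B → H; its vertices are {B, D, E, H}.

B, D, E, H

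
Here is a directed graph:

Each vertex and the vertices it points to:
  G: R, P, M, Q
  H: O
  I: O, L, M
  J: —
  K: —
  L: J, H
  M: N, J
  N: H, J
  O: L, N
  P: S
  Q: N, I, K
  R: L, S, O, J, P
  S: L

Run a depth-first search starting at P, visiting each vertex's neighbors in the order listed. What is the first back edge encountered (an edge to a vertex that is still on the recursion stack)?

O→L

DFS from P (visiting each vertex's neighbors in the order listed); mark gray on enter, black on exit:
P gray
  S gray
    L gray
      J gray
      J black
      H gray
        O gray
          O→L: L is gray → back edge
First back edge: O → L.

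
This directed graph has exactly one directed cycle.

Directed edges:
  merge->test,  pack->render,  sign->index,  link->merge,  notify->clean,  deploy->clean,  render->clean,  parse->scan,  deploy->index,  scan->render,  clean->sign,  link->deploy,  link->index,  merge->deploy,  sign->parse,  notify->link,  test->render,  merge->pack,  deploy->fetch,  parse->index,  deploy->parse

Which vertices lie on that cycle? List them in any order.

scan, sign, clean, parse, render

DFS with gray/black marking from clean:
clean gray
  sign gray
    parse gray
      index gray
      index black
      scan gray
        render gray
          render→clean: clean is gray → back edge
Back edge closes the cycle clean → sign → parse → scan → render → clean; its vertices are {scan, sign, clean, parse, render}.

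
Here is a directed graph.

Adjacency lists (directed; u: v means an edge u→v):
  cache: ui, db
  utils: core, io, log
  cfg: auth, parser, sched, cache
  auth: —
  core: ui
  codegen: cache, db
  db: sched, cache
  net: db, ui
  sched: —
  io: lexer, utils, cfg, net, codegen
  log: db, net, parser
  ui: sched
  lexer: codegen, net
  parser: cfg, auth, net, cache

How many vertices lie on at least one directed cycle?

6

A vertex is on a directed cycle iff it belongs to a strongly connected component of size ≥ 2 (or has a self-loop).
The vertices on cycles are {db, io, cfg, cache, utils, parser} — 6 in total.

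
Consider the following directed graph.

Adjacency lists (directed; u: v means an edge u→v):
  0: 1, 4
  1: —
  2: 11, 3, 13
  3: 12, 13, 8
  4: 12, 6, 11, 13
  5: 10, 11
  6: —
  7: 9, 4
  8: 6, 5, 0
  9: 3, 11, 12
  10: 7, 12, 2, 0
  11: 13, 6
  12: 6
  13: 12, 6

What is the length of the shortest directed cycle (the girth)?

For each vertex v, BFS finds the shortest path from v back to v.
The shortest such closed walk is 8 → 5 → 10 → 2 → 3 → 8, length 5.

5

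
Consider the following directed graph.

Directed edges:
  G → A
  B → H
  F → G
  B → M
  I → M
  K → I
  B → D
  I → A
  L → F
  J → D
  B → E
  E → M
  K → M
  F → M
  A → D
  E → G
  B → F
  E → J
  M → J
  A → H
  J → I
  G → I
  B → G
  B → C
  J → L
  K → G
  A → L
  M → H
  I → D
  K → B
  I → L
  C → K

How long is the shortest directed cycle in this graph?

3

For each vertex v, BFS finds the shortest path from v back to v.
The shortest such closed walk is K → B → C → K, length 3.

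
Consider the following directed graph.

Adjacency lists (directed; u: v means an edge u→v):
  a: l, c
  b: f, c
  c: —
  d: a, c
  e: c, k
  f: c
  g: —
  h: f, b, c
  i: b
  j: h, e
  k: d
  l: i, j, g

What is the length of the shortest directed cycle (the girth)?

For each vertex v, BFS finds the shortest path from v back to v.
The shortest such closed walk is l → j → e → k → d → a → l, length 6.

6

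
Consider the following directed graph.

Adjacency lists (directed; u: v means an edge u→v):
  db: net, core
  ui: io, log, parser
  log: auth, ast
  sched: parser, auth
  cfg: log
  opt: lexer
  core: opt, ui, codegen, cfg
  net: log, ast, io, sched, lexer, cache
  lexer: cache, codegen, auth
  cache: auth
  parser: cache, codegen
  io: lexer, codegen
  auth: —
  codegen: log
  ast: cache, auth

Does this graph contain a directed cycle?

DFS with white/gray/black marking, starting from io:
io gray
  lexer gray
    cache gray
      auth gray
      auth black
    cache black
    codegen gray
      log gray
        log→auth: auth black — skip
        ast gray
          ast→cache: cache black — skip
          ast→auth: auth black — skip
        ast black
      log black
    codegen black
    lexer→auth: auth black — skip
  lexer black
  io→codegen: codegen black — skip
io black
db gray
  net gray
    net→log: log black — skip
    net→ast: ast black — skip
    net→io: io black — skip
    sched gray
      parser gray
        parser→cache: cache black — skip
        parser→codegen: codegen black — skip
      parser black
      sched→auth: auth black — skip
    sched black
    net→lexer: lexer black — skip
    net→cache: cache black — skip
  net black
  core gray
    opt gray
      opt→lexer: lexer black — skip
    opt black
    ui gray
      ui→io: io black — skip
      ui→log: log black — skip
      ui→parser: parser black — skip
    ui black
    core→codegen: codegen black — skip
    cfg gray
      cfg→log: log black — skip
    cfg black
  core black
db black
Every edge goes to a white or black vertex — no back edge, so the graph is acyclic.

No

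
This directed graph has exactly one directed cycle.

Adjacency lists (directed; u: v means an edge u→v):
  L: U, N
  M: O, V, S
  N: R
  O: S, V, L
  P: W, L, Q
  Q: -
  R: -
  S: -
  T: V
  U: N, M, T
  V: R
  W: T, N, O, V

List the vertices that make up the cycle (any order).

DFS with gray/black marking from L:
L gray
  U gray
    N gray
      R gray
      R black
    N black
    M gray
      O gray
        S gray
        S black
        V gray
          V→R: R black — skip
        V black
        O→L: L is gray → back edge
Back edge closes the cycle L → U → M → O → L; its vertices are {L, M, O, U}.

L, M, O, U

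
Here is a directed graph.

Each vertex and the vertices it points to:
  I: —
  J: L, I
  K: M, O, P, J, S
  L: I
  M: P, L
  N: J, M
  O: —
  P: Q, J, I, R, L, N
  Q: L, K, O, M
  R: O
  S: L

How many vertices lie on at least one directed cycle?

A vertex is on a directed cycle iff it belongs to a strongly connected component of size ≥ 2 (or has a self-loop).
The vertices on cycles are {K, M, N, P, Q} — 5 in total.

5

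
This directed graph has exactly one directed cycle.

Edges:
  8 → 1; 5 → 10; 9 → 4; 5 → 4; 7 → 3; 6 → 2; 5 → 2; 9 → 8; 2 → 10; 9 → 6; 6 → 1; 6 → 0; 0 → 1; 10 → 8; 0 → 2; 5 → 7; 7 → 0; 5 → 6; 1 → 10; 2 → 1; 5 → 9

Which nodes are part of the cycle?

DFS with gray/black marking from 1:
1 gray
  10 gray
    8 gray
      8→1: 1 is gray → back edge
Back edge closes the cycle 1 → 10 → 8 → 1; its vertices are {1, 8, 10}.

1, 8, 10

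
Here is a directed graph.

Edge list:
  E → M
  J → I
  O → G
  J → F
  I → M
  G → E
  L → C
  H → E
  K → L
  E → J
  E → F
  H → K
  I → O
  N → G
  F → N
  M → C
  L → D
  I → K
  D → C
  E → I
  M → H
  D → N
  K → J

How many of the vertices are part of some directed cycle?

A vertex is on a directed cycle iff it belongs to a strongly connected component of size ≥ 2 (or has a self-loop).
The vertices on cycles are {D, E, F, G, H, I, J, K, L, M, N, O} — 12 in total.

12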